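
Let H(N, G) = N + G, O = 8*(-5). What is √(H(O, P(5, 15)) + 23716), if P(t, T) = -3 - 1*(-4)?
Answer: √23677 ≈ 153.87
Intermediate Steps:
P(t, T) = 1 (P(t, T) = -3 + 4 = 1)
O = -40
H(N, G) = G + N
√(H(O, P(5, 15)) + 23716) = √((1 - 40) + 23716) = √(-39 + 23716) = √23677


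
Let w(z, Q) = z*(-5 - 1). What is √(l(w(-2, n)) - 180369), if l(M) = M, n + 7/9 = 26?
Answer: I*√180357 ≈ 424.68*I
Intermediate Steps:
n = 227/9 (n = -7/9 + 26 = 227/9 ≈ 25.222)
w(z, Q) = -6*z (w(z, Q) = z*(-6) = -6*z)
√(l(w(-2, n)) - 180369) = √(-6*(-2) - 180369) = √(12 - 180369) = √(-180357) = I*√180357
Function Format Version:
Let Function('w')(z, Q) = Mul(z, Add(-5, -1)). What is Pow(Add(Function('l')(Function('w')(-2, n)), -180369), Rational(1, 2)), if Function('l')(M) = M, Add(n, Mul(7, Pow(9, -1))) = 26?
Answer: Mul(I, Pow(180357, Rational(1, 2))) ≈ Mul(424.68, I)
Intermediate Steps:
n = Rational(227, 9) (n = Add(Rational(-7, 9), 26) = Rational(227, 9) ≈ 25.222)
Function('w')(z, Q) = Mul(-6, z) (Function('w')(z, Q) = Mul(z, -6) = Mul(-6, z))
Pow(Add(Function('l')(Function('w')(-2, n)), -180369), Rational(1, 2)) = Pow(Add(Mul(-6, -2), -180369), Rational(1, 2)) = Pow(Add(12, -180369), Rational(1, 2)) = Pow(-180357, Rational(1, 2)) = Mul(I, Pow(180357, Rational(1, 2)))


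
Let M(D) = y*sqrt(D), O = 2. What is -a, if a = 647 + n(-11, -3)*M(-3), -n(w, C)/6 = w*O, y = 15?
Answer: -647 - 1980*I*sqrt(3) ≈ -647.0 - 3429.5*I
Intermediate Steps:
M(D) = 15*sqrt(D)
n(w, C) = -12*w (n(w, C) = -6*w*2 = -12*w)
a = 647 + 1980*I*sqrt(3) (a = 647 + (-12*(-11))*(15*sqrt(-3)) = 647 + 132*(15*(I*sqrt(3))) = 647 + 132*(15*I*sqrt(3)) = 647 + 1980*I*sqrt(3) ≈ 647.0 + 3429.5*I)
-a = -(647 + 1980*I*sqrt(3)) = -647 - 1980*I*sqrt(3)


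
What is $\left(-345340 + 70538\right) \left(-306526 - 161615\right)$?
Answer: $128646083082$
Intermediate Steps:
$\left(-345340 + 70538\right) \left(-306526 - 161615\right) = \left(-274802\right) \left(-468141\right) = 128646083082$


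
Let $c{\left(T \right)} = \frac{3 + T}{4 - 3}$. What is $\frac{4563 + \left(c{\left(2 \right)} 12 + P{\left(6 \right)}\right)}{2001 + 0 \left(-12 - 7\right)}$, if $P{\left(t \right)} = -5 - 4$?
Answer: $\frac{1538}{667} \approx 2.3058$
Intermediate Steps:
$c{\left(T \right)} = 3 + T$ ($c{\left(T \right)} = \frac{3 + T}{1} = \left(3 + T\right) 1 = 3 + T$)
$P{\left(t \right)} = -9$ ($P{\left(t \right)} = -5 - 4 = -9$)
$\frac{4563 + \left(c{\left(2 \right)} 12 + P{\left(6 \right)}\right)}{2001 + 0 \left(-12 - 7\right)} = \frac{4563 - \left(9 - \left(3 + 2\right) 12\right)}{2001 + 0 \left(-12 - 7\right)} = \frac{4563 + \left(5 \cdot 12 - 9\right)}{2001 + 0 \left(-19\right)} = \frac{4563 + \left(60 - 9\right)}{2001 + 0} = \frac{4563 + 51}{2001} = 4614 \cdot \frac{1}{2001} = \frac{1538}{667}$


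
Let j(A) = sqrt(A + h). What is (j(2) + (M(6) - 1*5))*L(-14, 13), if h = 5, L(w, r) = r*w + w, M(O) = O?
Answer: -196 - 196*sqrt(7) ≈ -714.57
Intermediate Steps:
L(w, r) = w + r*w
j(A) = sqrt(5 + A) (j(A) = sqrt(A + 5) = sqrt(5 + A))
(j(2) + (M(6) - 1*5))*L(-14, 13) = (sqrt(5 + 2) + (6 - 1*5))*(-14*(1 + 13)) = (sqrt(7) + (6 - 5))*(-14*14) = (sqrt(7) + 1)*(-196) = (1 + sqrt(7))*(-196) = -196 - 196*sqrt(7)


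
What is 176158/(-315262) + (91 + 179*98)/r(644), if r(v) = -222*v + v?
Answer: -2187894717/3204953492 ≈ -0.68266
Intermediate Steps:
r(v) = -221*v
176158/(-315262) + (91 + 179*98)/r(644) = 176158/(-315262) + (91 + 179*98)/((-221*644)) = 176158*(-1/315262) + (91 + 17542)/(-142324) = -88079/157631 + 17633*(-1/142324) = -88079/157631 - 2519/20332 = -2187894717/3204953492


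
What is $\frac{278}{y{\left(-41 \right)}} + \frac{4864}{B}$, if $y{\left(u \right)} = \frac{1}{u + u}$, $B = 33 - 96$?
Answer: $- \frac{1441012}{63} \approx -22873.0$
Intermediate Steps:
$B = -63$ ($B = 33 - 96 = -63$)
$y{\left(u \right)} = \frac{1}{2 u}$
$\frac{278}{y{\left(-41 \right)}} + \frac{4864}{B} = \frac{278}{\frac{1}{2} \frac{1}{-41}} + \frac{4864}{-63} = \frac{278}{\frac{1}{2} \left(- \frac{1}{41}\right)} + 4864 \left(- \frac{1}{63}\right) = \frac{278}{- \frac{1}{82}} - \frac{4864}{63} = 278 \left(-82\right) - \frac{4864}{63} = -22796 - \frac{4864}{63} = - \frac{1441012}{63}$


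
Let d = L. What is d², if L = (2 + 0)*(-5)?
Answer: 100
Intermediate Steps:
L = -10 (L = 2*(-5) = -10)
d = -10
d² = (-10)² = 100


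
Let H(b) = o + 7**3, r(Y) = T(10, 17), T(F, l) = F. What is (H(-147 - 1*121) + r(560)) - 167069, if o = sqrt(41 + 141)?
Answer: -166716 + sqrt(182) ≈ -1.6670e+5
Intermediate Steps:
r(Y) = 10
o = sqrt(182) ≈ 13.491
H(b) = 343 + sqrt(182) (H(b) = sqrt(182) + 7**3 = sqrt(182) + 343 = 343 + sqrt(182))
(H(-147 - 1*121) + r(560)) - 167069 = ((343 + sqrt(182)) + 10) - 167069 = (353 + sqrt(182)) - 167069 = -166716 + sqrt(182)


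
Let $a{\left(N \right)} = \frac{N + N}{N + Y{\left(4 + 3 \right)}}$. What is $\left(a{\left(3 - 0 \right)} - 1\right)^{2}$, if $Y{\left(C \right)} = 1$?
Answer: $\frac{1}{4} \approx 0.25$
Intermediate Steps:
$a{\left(N \right)} = \frac{2 N}{1 + N}$ ($a{\left(N \right)} = \frac{N + N}{N + 1} = \frac{2 N}{1 + N}$)
$\left(a{\left(3 - 0 \right)} - 1\right)^{2} = \left(\frac{2 \left(3 - 0\right)}{1 + \left(3 - 0\right)} - 1\right)^{2} = \left(\frac{2 \left(3 + 0\right)}{1 + \left(3 + 0\right)} - 1\right)^{2} = \left(2 \cdot 3 \frac{1}{1 + 3} - 1\right)^{2} = \left(2 \cdot 3 \cdot \frac{1}{4} - 1\right)^{2} = \left(\frac{3}{2} - 1\right)^{2} = \left(\frac{1}{2}\right)^{2} = \frac{1}{4}$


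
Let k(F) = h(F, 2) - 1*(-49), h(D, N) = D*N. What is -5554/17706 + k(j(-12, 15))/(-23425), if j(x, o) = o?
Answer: -65750612/207381525 ≈ -0.31705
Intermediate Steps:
k(F) = 49 + 2*F (k(F) = F*2 - 1*(-49) = 2*F + 49 = 49 + 2*F)
-5554/17706 + k(j(-12, 15))/(-23425) = -5554/17706 + (49 + 2*15)/(-23425) = -5554*1/17706 + (49 + 30)*(-1/23425) = -2777/8853 + 79*(-1/23425) = -2777/8853 - 79/23425 = -65750612/207381525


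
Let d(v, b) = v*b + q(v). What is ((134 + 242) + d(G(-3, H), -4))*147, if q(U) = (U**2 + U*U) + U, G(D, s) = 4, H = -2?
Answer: 58212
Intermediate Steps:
q(U) = U + 2*U**2 (q(U) = (U**2 + U**2) + U = 2*U**2 + U = U + 2*U**2)
d(v, b) = b*v + v*(1 + 2*v) (d(v, b) = v*b + v*(1 + 2*v) = b*v + v*(1 + 2*v))
((134 + 242) + d(G(-3, H), -4))*147 = ((134 + 242) + 4*(1 - 4 + 2*4))*147 = (376 + 4*(1 - 4 + 8))*147 = (376 + 4*5)*147 = (376 + 20)*147 = 396*147 = 58212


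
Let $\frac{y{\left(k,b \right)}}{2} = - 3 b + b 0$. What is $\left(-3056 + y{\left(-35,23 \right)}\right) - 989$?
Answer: $-4183$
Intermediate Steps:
$y{\left(k,b \right)} = - 6 b$ ($y{\left(k,b \right)} = 2 \left(- 3 b + b 0\right) = 2 \left(- 3 b + 0\right) = 2 \left(- 3 b\right) = - 6 b$)
$\left(-3056 + y{\left(-35,23 \right)}\right) - 989 = \left(-3056 - 138\right) - 989 = -3194 - 989 = -4183$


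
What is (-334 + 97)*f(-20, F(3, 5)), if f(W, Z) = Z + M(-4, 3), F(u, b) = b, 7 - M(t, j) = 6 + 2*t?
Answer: -3318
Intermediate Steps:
M(t, j) = 1 - 2*t (M(t, j) = 7 - (6 + 2*t) = 7 + (-6 - 2*t) = 1 - 2*t)
f(W, Z) = 9 + Z (f(W, Z) = Z + (1 - 2*(-4)) = Z + (1 + 8) = Z + 9 = 9 + Z)
(-334 + 97)*f(-20, F(3, 5)) = (-334 + 97)*(9 + 5) = -237*14 = -3318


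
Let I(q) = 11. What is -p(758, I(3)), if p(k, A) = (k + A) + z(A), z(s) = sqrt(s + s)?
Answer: -769 - sqrt(22) ≈ -773.69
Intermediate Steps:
z(s) = sqrt(2)*sqrt(s) (z(s) = sqrt(2*s) = sqrt(2)*sqrt(s))
p(k, A) = A + k + sqrt(2)*sqrt(A) (p(k, A) = (k + A) + sqrt(2)*sqrt(A) = (A + k) + sqrt(2)*sqrt(A) = A + k + sqrt(2)*sqrt(A))
-p(758, I(3)) = -(11 + 758 + sqrt(2)*sqrt(11)) = -(11 + 758 + sqrt(22)) = -(769 + sqrt(22)) = -769 - sqrt(22)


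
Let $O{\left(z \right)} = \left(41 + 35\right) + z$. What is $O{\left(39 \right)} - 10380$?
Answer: $-10265$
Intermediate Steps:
$O{\left(z \right)} = 76 + z$
$O{\left(39 \right)} - 10380 = \left(76 + 39\right) - 10380 = 115 - 10380 = -10265$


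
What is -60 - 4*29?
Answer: -176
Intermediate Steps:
-60 - 4*29 = -60 - 116 = -176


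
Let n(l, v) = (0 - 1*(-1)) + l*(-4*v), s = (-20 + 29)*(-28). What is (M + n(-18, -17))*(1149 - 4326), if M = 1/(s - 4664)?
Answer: 19100978613/4916 ≈ 3.8855e+6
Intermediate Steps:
s = -252 (s = 9*(-28) = -252)
M = -1/4916 (M = 1/(-252 - 4664) = 1/(-4916) = -1/4916 ≈ -0.00020342)
n(l, v) = 1 - 4*l*v (n(l, v) = (0 + 1) - 4*l*v = 1 - 4*l*v)
(M + n(-18, -17))*(1149 - 4326) = (-1/4916 + (1 - 4*(-18)*(-17)))*(1149 - 4326) = (-1/4916 + (1 - 1224))*(-3177) = (-1/4916 - 1223)*(-3177) = -6012269/4916*(-3177) = 19100978613/4916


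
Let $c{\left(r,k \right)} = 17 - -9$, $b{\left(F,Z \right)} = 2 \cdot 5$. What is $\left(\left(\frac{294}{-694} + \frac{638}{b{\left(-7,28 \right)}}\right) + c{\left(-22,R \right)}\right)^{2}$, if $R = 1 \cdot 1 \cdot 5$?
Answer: $\frac{24046084624}{3010225} \approx 7988.1$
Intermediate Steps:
$b{\left(F,Z \right)} = 10$
$R = 5$ ($R = 1 \cdot 5 = 5$)
$c{\left(r,k \right)} = 26$ ($c{\left(r,k \right)} = 17 + 9 = 26$)
$\left(\left(\frac{294}{-694} + \frac{638}{b{\left(-7,28 \right)}}\right) + c{\left(-22,R \right)}\right)^{2} = \left(\left(\frac{294}{-694} + \frac{638}{10}\right) + 26\right)^{2} = \left(\left(294 \left(- \frac{1}{694}\right) + 638 \cdot \frac{1}{10}\right) + 26\right)^{2} = \left(\left(- \frac{147}{347} + \frac{319}{5}\right) + 26\right)^{2} = \left(\frac{109958}{1735} + 26\right)^{2} = \left(\frac{155068}{1735}\right)^{2} = \frac{24046084624}{3010225}$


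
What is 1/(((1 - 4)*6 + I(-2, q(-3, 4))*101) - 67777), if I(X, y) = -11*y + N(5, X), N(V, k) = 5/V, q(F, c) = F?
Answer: -1/64361 ≈ -1.5537e-5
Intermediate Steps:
I(X, y) = 1 - 11*y (I(X, y) = -11*y + 5/5 = -11*y + 5*(⅕) = -11*y + 1 = 1 - 11*y)
1/(((1 - 4)*6 + I(-2, q(-3, 4))*101) - 67777) = 1/(((1 - 4)*6 + (1 - 11*(-3))*101) - 67777) = 1/((-3*6 + (1 + 33)*101) - 67777) = 1/((-18 + 34*101) - 67777) = 1/((-18 + 3434) - 67777) = 1/(3416 - 67777) = 1/(-64361) = -1/64361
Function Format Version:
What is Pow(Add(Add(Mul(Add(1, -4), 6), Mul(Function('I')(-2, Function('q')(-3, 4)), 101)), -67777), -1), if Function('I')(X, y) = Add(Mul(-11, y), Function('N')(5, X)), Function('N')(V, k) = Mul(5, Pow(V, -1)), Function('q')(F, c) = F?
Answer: Rational(-1, 64361) ≈ -1.5537e-5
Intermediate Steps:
Function('I')(X, y) = Add(1, Mul(-11, y)) (Function('I')(X, y) = Add(Mul(-11, y), Mul(5, Pow(5, -1))) = Add(Mul(-11, y), Mul(5, Rational(1, 5))) = Add(Mul(-11, y), 1) = Add(1, Mul(-11, y)))
Pow(Add(Add(Mul(Add(1, -4), 6), Mul(Function('I')(-2, Function('q')(-3, 4)), 101)), -67777), -1) = Pow(Add(Add(Mul(Add(1, -4), 6), Mul(Add(1, Mul(-11, -3)), 101)), -67777), -1) = Pow(Add(Add(Mul(-3, 6), Mul(Add(1, 33), 101)), -67777), -1) = Pow(Add(Add(-18, Mul(34, 101)), -67777), -1) = Pow(Add(Add(-18, 3434), -67777), -1) = Pow(Add(3416, -67777), -1) = Pow(-64361, -1) = Rational(-1, 64361)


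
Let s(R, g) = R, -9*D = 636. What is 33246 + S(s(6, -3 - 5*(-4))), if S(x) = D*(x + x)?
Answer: 32398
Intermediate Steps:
D = -212/3 (D = -1/9*636 = -212/3 ≈ -70.667)
S(x) = -424*x/3 (S(x) = -212*(x + x)/3 = -424*x/3)
33246 + S(s(6, -3 - 5*(-4))) = 33246 - 424/3*6 = 33246 - 848 = 32398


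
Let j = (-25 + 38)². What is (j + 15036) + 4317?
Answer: 19522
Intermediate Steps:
j = 169 (j = 13² = 169)
(j + 15036) + 4317 = (169 + 15036) + 4317 = 15205 + 4317 = 19522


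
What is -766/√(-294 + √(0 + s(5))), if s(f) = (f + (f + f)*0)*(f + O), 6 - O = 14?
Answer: -766/√(-294 + I*√15) ≈ -0.29422 + 44.671*I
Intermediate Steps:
O = -8 (O = 6 - 1*14 = 6 - 14 = -8)
s(f) = f*(-8 + f) (s(f) = (f + (f + f)*0)*(f - 8) = (f + (2*f)*0)*(-8 + f) = (f + 0)*(-8 + f) = f*(-8 + f))
-766/√(-294 + √(0 + s(5))) = -766/√(-294 + √(0 + 5*(-8 + 5))) = -766/√(-294 + √(0 + 5*(-3))) = -766/√(-294 + √(0 - 15)) = -766/√(-294 + √(-15)) = -766/√(-294 + I*√15)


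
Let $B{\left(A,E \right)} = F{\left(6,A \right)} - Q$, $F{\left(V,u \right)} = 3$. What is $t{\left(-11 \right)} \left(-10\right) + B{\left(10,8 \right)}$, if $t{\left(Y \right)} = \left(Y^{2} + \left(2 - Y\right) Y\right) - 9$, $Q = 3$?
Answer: $310$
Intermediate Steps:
$B{\left(A,E \right)} = 0$ ($B{\left(A,E \right)} = 3 - 3 = 0$)
$t{\left(Y \right)} = -9 + Y^{2} + Y \left(2 - Y\right)$ ($t{\left(Y \right)} = \left(Y^{2} + Y \left(2 - Y\right)\right) - 9 = -9 + Y^{2} + Y \left(2 - Y\right)$)
$t{\left(-11 \right)} \left(-10\right) + B{\left(10,8 \right)} = \left(-9 + 2 \left(-11\right)\right) \left(-10\right) + 0 = \left(-9 - 22\right) \left(-10\right) + 0 = \left(-31\right) \left(-10\right) + 0 = 310 + 0 = 310$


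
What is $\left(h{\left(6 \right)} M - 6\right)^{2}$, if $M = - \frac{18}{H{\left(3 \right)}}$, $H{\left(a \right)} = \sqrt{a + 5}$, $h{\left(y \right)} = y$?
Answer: $1494 + 324 \sqrt{2} \approx 1952.2$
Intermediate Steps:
$H{\left(a \right)} = \sqrt{5 + a}$
$M = - \frac{9 \sqrt{2}}{2}$ ($M = - \frac{18}{\sqrt{5 + 3}} = - \frac{18}{\sqrt{8}} = - \frac{18}{2 \sqrt{2}} = - 18 \frac{\sqrt{2}}{4} = - \frac{9 \sqrt{2}}{2} \approx -6.364$)
$\left(h{\left(6 \right)} M - 6\right)^{2} = \left(6 \left(- \frac{9 \sqrt{2}}{2}\right) - 6\right)^{2} = \left(- 27 \sqrt{2} - 6\right)^{2} = \left(-6 - 27 \sqrt{2}\right)^{2}$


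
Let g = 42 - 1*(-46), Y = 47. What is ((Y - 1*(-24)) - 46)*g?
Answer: 2200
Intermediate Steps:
g = 88 (g = 42 + 46 = 88)
((Y - 1*(-24)) - 46)*g = ((47 - 1*(-24)) - 46)*88 = ((47 + 24) - 46)*88 = (71 - 46)*88 = 25*88 = 2200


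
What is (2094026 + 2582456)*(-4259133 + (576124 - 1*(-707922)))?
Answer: -13912940803934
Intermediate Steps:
(2094026 + 2582456)*(-4259133 + (576124 - 1*(-707922))) = 4676482*(-4259133 + (576124 + 707922)) = 4676482*(-4259133 + 1284046) = 4676482*(-2975087) = -13912940803934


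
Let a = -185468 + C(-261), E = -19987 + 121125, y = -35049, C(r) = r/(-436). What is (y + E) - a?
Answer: 109678591/436 ≈ 2.5156e+5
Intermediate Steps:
C(r) = -r/436 (C(r) = r*(-1/436) = -r/436)
E = 101138
a = -80863787/436 (a = -185468 - 1/436*(-261) = -185468 + 261/436 = -80863787/436 ≈ -1.8547e+5)
(y + E) - a = (-35049 + 101138) - 1*(-80863787/436) = 66089 + 80863787/436 = 109678591/436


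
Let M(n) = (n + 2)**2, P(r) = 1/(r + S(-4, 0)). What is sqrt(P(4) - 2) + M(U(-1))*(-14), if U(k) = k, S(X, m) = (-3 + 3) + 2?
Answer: -14 + I*sqrt(66)/6 ≈ -14.0 + 1.354*I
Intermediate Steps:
S(X, m) = 2 (S(X, m) = 0 + 2 = 2)
P(r) = 1/(2 + r) (P(r) = 1/(r + 2) = 1/(2 + r))
M(n) = (2 + n)**2
sqrt(P(4) - 2) + M(U(-1))*(-14) = sqrt(1/(2 + 4) - 2) + (2 - 1)**2*(-14) = sqrt(1/6 - 2) + 1**2*(-14) = sqrt(1/6 - 2) + 1*(-14) = sqrt(-11/6) - 14 = I*sqrt(66)/6 - 14 = -14 + I*sqrt(66)/6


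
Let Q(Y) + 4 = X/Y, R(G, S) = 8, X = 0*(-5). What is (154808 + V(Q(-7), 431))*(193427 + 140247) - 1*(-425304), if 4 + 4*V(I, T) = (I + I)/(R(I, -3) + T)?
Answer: 22676762174110/439 ≈ 5.1655e+10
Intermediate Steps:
X = 0
Q(Y) = -4 (Q(Y) = -4 + 0/Y = -4 + 0 = -4)
V(I, T) = -1 + I/(2*(8 + T)) (V(I, T) = -1 + ((I + I)/(8 + T))/4 = -1 + ((2*I)/(8 + T))/4 = -1 + (2*I/(8 + T))/4 = -1 + I/(2*(8 + T)))
(154808 + V(Q(-7), 431))*(193427 + 140247) - 1*(-425304) = (154808 + (-8 + (1/2)*(-4) - 1*431)/(8 + 431))*(193427 + 140247) - 1*(-425304) = (154808 + (-8 - 2 - 431)/439)*333674 + 425304 = (154808 + (1/439)*(-441))*333674 + 425304 = (154808 - 441/439)*333674 + 425304 = (67960271/439)*333674 + 425304 = 22676575465654/439 + 425304 = 22676762174110/439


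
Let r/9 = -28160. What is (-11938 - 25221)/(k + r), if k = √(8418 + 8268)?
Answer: 523198720/3568434273 + 37159*√206/7136868546 ≈ 0.14669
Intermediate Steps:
r = -253440 (r = 9*(-28160) = -253440)
k = 9*√206 (k = √16686 = 9*√206 ≈ 129.17)
(-11938 - 25221)/(k + r) = (-11938 - 25221)/(9*√206 - 253440) = -37159/(-253440 + 9*√206)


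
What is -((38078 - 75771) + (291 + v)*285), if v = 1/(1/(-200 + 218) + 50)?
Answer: -40768172/901 ≈ -45248.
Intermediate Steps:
v = 18/901 (v = 1/(1/18 + 50) = 1/(901/18) = 18/901 ≈ 0.019978)
-((38078 - 75771) + (291 + v)*285) = -((38078 - 75771) + (291 + 18/901)*285) = -(-37693 + (262209/901)*285) = -(-37693 + 74729565/901) = -1*40768172/901 = -40768172/901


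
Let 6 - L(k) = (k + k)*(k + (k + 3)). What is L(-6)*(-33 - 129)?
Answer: 16524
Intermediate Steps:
L(k) = 6 - 2*k*(3 + 2*k) (L(k) = 6 - (k + k)*(k + (k + 3)) = 6 - 2*k*(k + (3 + k)) = 6 - 2*k*(3 + 2*k))
L(-6)*(-33 - 129) = (6 - 6*(-6) - 4*(-6)²)*(-33 - 129) = (6 + 36 - 4*36)*(-162) = (6 + 36 - 144)*(-162) = -102*(-162) = 16524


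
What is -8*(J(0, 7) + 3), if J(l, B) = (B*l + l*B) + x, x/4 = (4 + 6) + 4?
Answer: -472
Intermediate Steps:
x = 56 (x = 4*((4 + 6) + 4) = 4*(10 + 4) = 4*14 = 56)
J(l, B) = 56 + 2*B*l (J(l, B) = (B*l + l*B) + 56 = (B*l + B*l) + 56 = 2*B*l + 56 = 56 + 2*B*l)
-8*(J(0, 7) + 3) = -8*((56 + 2*7*0) + 3) = -8*((56 + 0) + 3) = -8*(56 + 3) = -8*59 = -472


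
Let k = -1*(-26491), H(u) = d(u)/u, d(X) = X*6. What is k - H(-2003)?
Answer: 26485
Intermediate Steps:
d(X) = 6*X
H(u) = 6 (H(u) = (6*u)/u = 6)
k = 26491
k - H(-2003) = 26491 - 1*6 = 26491 - 6 = 26485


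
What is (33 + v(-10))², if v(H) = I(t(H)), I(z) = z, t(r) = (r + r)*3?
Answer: 729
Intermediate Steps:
t(r) = 6*r (t(r) = (2*r)*3 = 6*r)
v(H) = 6*H
(33 + v(-10))² = (33 + 6*(-10))² = (33 - 60)² = (-27)² = 729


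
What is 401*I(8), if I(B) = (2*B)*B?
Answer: 51328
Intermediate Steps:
I(B) = 2*B²
401*I(8) = 401*(2*8²) = 401*(2*64) = 401*128 = 51328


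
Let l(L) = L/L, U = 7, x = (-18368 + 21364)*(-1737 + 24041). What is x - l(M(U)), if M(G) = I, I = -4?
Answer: 66822783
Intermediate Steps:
x = 66822784 (x = 2996*22304 = 66822784)
M(G) = -4
l(L) = 1
x - l(M(U)) = 66822784 - 1*1 = 66822784 - 1 = 66822783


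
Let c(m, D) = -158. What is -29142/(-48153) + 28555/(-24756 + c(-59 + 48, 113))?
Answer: -216321709/399894614 ≈ -0.54095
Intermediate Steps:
-29142/(-48153) + 28555/(-24756 + c(-59 + 48, 113)) = -29142/(-48153) + 28555/(-24756 - 158) = -29142*(-1/48153) + 28555/(-24914) = 9714/16051 + 28555*(-1/24914) = 9714/16051 - 28555/24914 = -216321709/399894614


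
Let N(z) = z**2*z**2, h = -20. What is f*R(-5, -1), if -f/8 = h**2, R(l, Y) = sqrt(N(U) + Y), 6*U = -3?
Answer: -800*I*sqrt(15) ≈ -3098.4*I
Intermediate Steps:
U = -1/2 (U = (1/6)*(-3) = -1/2 ≈ -0.50000)
N(z) = z**4
R(l, Y) = sqrt(1/16 + Y) (R(l, Y) = sqrt((-1/2)**4 + Y) = sqrt(1/16 + Y))
f = -3200 (f = -8*(-20)**2 = -8*400 = -3200)
f*R(-5, -1) = -800*sqrt(1 + 16*(-1)) = -800*sqrt(1 - 16) = -800*sqrt(-15) = -800*I*sqrt(15)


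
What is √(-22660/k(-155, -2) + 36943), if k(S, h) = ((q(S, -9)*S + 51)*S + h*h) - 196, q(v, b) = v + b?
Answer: √4759315388856867/358927 ≈ 192.21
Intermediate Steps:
q(v, b) = b + v
k(S, h) = -196 + h² + S*(51 + S*(-9 + S)) (k(S, h) = (((-9 + S)*S + 51)*S + h*h) - 196 = ((S*(-9 + S) + 51)*S + h²) - 196 = ((51 + S*(-9 + S))*S + h²) - 196 = (S*(51 + S*(-9 + S)) + h²) - 196 = (h² + S*(51 + S*(-9 + S))) - 196 = -196 + h² + S*(51 + S*(-9 + S)))
√(-22660/k(-155, -2) + 36943) = √(-22660/(-196 + (-2)² + 51*(-155) + (-155)²*(-9 - 155)) + 36943) = √(-22660/(-196 + 4 - 7905 + 24025*(-164)) + 36943) = √(-22660/(-196 + 4 - 7905 - 3940100) + 36943) = √(-22660/(-3948197) + 36943) = √(-22660*(-1/3948197) + 36943) = √(2060/358927 + 36943) = √(13259842221/358927) = √4759315388856867/358927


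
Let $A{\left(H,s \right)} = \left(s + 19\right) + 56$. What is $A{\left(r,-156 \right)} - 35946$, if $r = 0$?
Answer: $-36027$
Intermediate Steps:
$A{\left(H,s \right)} = 75 + s$ ($A{\left(H,s \right)} = \left(19 + s\right) + 56 = 75 + s$)
$A{\left(r,-156 \right)} - 35946 = \left(75 - 156\right) - 35946 = -81 - 35946 = -36027$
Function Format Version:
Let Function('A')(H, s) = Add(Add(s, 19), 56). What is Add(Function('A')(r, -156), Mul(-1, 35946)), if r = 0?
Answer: -36027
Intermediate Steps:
Function('A')(H, s) = Add(75, s) (Function('A')(H, s) = Add(Add(19, s), 56) = Add(75, s))
Add(Function('A')(r, -156), Mul(-1, 35946)) = Add(Add(75, -156), Mul(-1, 35946)) = Add(-81, -35946) = -36027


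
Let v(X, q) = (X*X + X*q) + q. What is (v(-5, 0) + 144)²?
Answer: 28561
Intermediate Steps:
v(X, q) = q + X² + X*q (v(X, q) = (X² + X*q) + q = q + X² + X*q)
(v(-5, 0) + 144)² = ((0 + (-5)² - 5*0) + 144)² = ((0 + 25 + 0) + 144)² = (25 + 144)² = 169² = 28561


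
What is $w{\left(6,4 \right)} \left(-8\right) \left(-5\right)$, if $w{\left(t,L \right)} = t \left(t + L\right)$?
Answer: $2400$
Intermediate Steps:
$w{\left(t,L \right)} = t \left(L + t\right)$
$w{\left(6,4 \right)} \left(-8\right) \left(-5\right) = 6 \left(4 + 6\right) \left(-8\right) \left(-5\right) = 6 \cdot 10 \left(-8\right) \left(-5\right) = 60 \left(-8\right) \left(-5\right) = \left(-480\right) \left(-5\right) = 2400$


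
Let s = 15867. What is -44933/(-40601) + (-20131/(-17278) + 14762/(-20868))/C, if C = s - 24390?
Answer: 17259218995595933/15596010881347149 ≈ 1.1066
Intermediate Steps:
C = -8523 (C = 15867 - 24390 = -8523)
-44933/(-40601) + (-20131/(-17278) + 14762/(-20868))/C = -44933/(-40601) + (-20131/(-17278) + 14762/(-20868))/(-8523) = -44933*(-1/40601) + (-20131*(-1/17278) + 14762*(-1/20868))*(-1/8523) = 44933/40601 + (20131/17278 - 7381/10434)*(-1/8523) = 44933/40601 + (20629484/45069663)*(-1/8523) = 44933/40601 - 20629484/384128737749 = 17259218995595933/15596010881347149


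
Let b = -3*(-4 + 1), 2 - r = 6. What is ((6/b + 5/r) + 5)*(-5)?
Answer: -265/12 ≈ -22.083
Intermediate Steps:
r = -4 (r = 2 - 1*6 = 2 - 6 = -4)
b = 9 (b = -3*(-3) = 9)
((6/b + 5/r) + 5)*(-5) = ((6/9 + 5/(-4)) + 5)*(-5) = ((6*(1/9) + 5*(-1/4)) + 5)*(-5) = ((2/3 - 5/4) + 5)*(-5) = (-7/12 + 5)*(-5) = (53/12)*(-5) = -265/12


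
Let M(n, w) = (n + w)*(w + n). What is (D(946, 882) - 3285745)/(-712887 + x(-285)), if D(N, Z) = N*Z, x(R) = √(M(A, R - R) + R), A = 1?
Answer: 1747551943851/508207875053 + 4902746*I*√71/508207875053 ≈ 3.4387 + 8.1288e-5*I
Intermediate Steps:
M(n, w) = (n + w)² (M(n, w) = (n + w)*(n + w) = (n + w)²)
x(R) = √(1 + R) (x(R) = √((1 + (R - R))² + R) = √((1 + 0)² + R) = √(1² + R) = √(1 + R))
(D(946, 882) - 3285745)/(-712887 + x(-285)) = (946*882 - 3285745)/(-712887 + √(1 - 285)) = (834372 - 3285745)/(-712887 + √(-284)) = -2451373/(-712887 + 2*I*√71)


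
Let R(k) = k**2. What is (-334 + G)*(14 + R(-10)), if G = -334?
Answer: -76152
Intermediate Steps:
(-334 + G)*(14 + R(-10)) = (-334 - 334)*(14 + (-10)**2) = -668*(14 + 100) = -668*114 = -76152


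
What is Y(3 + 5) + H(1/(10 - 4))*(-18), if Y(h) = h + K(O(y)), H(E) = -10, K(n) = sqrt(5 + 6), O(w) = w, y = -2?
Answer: 188 + sqrt(11) ≈ 191.32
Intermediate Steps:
K(n) = sqrt(11)
Y(h) = h + sqrt(11)
Y(3 + 5) + H(1/(10 - 4))*(-18) = ((3 + 5) + sqrt(11)) - 10*(-18) = (8 + sqrt(11)) + 180 = 188 + sqrt(11)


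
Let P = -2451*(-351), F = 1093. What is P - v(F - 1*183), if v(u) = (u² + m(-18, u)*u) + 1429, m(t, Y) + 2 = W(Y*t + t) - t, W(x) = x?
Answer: 14938392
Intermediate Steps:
m(t, Y) = -2 + Y*t (m(t, Y) = -2 + ((Y*t + t) - t) = -2 + ((t + Y*t) - t) = -2 + Y*t)
v(u) = 1429 + u² + u*(-2 - 18*u) (v(u) = (u² + (-2 + u*(-18))*u) + 1429 = (u² + (-2 - 18*u)*u) + 1429 = (u² + u*(-2 - 18*u)) + 1429 = 1429 + u² + u*(-2 - 18*u))
P = 860301
P - v(F - 1*183) = 860301 - (1429 - 17*(1093 - 1*183)² - 2*(1093 - 1*183)) = 860301 - (1429 - 17*(1093 - 183)² - 2*(1093 - 183)) = 860301 - (1429 - 17*910² - 2*910) = 860301 - (1429 - 17*828100 - 1820) = 860301 - (1429 - 14077700 - 1820) = 860301 - 1*(-14078091) = 860301 + 14078091 = 14938392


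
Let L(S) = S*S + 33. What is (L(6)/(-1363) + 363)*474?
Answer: 234487800/1363 ≈ 1.7204e+5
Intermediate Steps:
L(S) = 33 + S² (L(S) = S² + 33 = 33 + S²)
(L(6)/(-1363) + 363)*474 = ((33 + 6²)/(-1363) + 363)*474 = ((33 + 36)*(-1/1363) + 363)*474 = (69*(-1/1363) + 363)*474 = (-69/1363 + 363)*474 = (494700/1363)*474 = 234487800/1363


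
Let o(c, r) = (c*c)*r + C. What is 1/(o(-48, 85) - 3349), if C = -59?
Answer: 1/192432 ≈ 5.1966e-6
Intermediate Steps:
o(c, r) = -59 + r*c² (o(c, r) = (c*c)*r - 59 = c²*r - 59 = r*c² - 59 = -59 + r*c²)
1/(o(-48, 85) - 3349) = 1/((-59 + 85*(-48)²) - 3349) = 1/((-59 + 85*2304) - 3349) = 1/((-59 + 195840) - 3349) = 1/(195781 - 3349) = 1/192432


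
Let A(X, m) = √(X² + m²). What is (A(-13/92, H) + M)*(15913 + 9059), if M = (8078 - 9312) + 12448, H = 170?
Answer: 280036008 + 6243*√244609769/23 ≈ 2.8428e+8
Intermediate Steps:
M = 11214 (M = -1234 + 12448 = 11214)
(A(-13/92, H) + M)*(15913 + 9059) = (√((-13/92)² + 170²) + 11214)*(15913 + 9059) = (√((-13*1/92)² + 28900) + 11214)*24972 = (√((-13/92)² + 28900) + 11214)*24972 = (√(169/8464 + 28900) + 11214)*24972 = (√(244609769/8464) + 11214)*24972 = (√244609769/92 + 11214)*24972 = (11214 + √244609769/92)*24972 = 280036008 + 6243*√244609769/23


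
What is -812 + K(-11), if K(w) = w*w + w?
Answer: -702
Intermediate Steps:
K(w) = w + w² (K(w) = w² + w = w + w²)
-812 + K(-11) = -812 - 11*(1 - 11) = -812 - 11*(-10) = -812 + 110 = -702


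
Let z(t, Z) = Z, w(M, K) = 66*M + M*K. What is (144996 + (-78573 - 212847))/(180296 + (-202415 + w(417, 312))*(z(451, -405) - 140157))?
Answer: -73212/3147905857 ≈ -2.3257e-5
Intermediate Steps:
w(M, K) = 66*M + K*M
(144996 + (-78573 - 212847))/(180296 + (-202415 + w(417, 312))*(z(451, -405) - 140157)) = (144996 + (-78573 - 212847))/(180296 + (-202415 + 417*(66 + 312))*(-405 - 140157)) = (144996 - 291420)/(180296 + (-202415 + 417*378)*(-140562)) = -146424/(180296 + (-202415 + 157626)*(-140562)) = -146424/(180296 - 44789*(-140562)) = -146424/(180296 + 6295631418) = -146424/6295811714 = -146424*1/6295811714 = -73212/3147905857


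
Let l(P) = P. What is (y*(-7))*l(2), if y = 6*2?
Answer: -168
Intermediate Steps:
y = 12
(y*(-7))*l(2) = (12*(-7))*2 = -84*2 = -168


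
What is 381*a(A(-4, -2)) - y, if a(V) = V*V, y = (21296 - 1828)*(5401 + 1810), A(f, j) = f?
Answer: -140377652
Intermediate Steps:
y = 140383748 (y = 19468*7211 = 140383748)
a(V) = V**2
381*a(A(-4, -2)) - y = 381*(-4)**2 - 1*140383748 = 381*16 - 140383748 = 6096 - 140383748 = -140377652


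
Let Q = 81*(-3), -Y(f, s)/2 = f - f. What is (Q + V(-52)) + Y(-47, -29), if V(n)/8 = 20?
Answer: -83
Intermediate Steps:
Y(f, s) = 0 (Y(f, s) = -2*(f - f) = -2*0 = 0)
V(n) = 160 (V(n) = 8*20 = 160)
Q = -243
(Q + V(-52)) + Y(-47, -29) = (-243 + 160) + 0 = -83 + 0 = -83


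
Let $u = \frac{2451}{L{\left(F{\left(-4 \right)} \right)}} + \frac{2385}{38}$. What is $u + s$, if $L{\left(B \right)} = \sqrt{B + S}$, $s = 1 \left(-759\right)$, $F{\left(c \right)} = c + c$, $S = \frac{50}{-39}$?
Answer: $- \frac{26457}{38} - \frac{2451 i \sqrt{14118}}{362} \approx -696.24 - 804.49 i$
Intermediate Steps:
$S = - \frac{50}{39}$ ($S = 50 \left(- \frac{1}{39}\right) = - \frac{50}{39} \approx -1.2821$)
$F{\left(c \right)} = 2 c$
$s = -759$
$L{\left(B \right)} = \sqrt{- \frac{50}{39} + B}$ ($L{\left(B \right)} = \sqrt{B - \frac{50}{39}} = \sqrt{- \frac{50}{39} + B}$)
$u = \frac{2385}{38} - \frac{2451 i \sqrt{14118}}{362}$ ($u = \frac{2451}{\frac{1}{39} \sqrt{-1950 + 1521 \cdot 2 \left(-4\right)}} + \frac{2385}{38} = \frac{2451}{\frac{1}{39} \sqrt{-1950 + 1521 \left(-8\right)}} + 2385 \cdot \frac{1}{38} = \frac{2451}{\frac{1}{39} \sqrt{-1950 - 12168}} + \frac{2385}{38} = \frac{2451}{\frac{1}{39} \sqrt{-14118}} + \frac{2385}{38} = \frac{2451}{\frac{1}{39} i \sqrt{14118}} + \frac{2385}{38} = 2451 \left(- \frac{i \sqrt{14118}}{362}\right) + \frac{2385}{38} = - \frac{2451 i \sqrt{14118}}{362} + \frac{2385}{38} = \frac{2385}{38} - \frac{2451 i \sqrt{14118}}{362} \approx 62.763 - 804.49 i$)
$u + s = \left(\frac{2385}{38} - \frac{2451 i \sqrt{14118}}{362}\right) - 759 = - \frac{26457}{38} - \frac{2451 i \sqrt{14118}}{362}$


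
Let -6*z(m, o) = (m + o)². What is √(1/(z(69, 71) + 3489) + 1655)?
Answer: 4*√46018331/667 ≈ 40.682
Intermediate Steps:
z(m, o) = -(m + o)²/6
√(1/(z(69, 71) + 3489) + 1655) = √(1/(-(69 + 71)²/6 + 3489) + 1655) = √(1/(-⅙*140² + 3489) + 1655) = √(1/(-⅙*19600 + 3489) + 1655) = √(1/(-9800/3 + 3489) + 1655) = √(1/(667/3) + 1655) = √(3/667 + 1655) = √(1103888/667) = 4*√46018331/667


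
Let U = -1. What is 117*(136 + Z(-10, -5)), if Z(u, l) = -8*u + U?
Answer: 25155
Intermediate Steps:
Z(u, l) = -1 - 8*u (Z(u, l) = -8*u - 1 = -1 - 8*u)
117*(136 + Z(-10, -5)) = 117*(136 + (-1 - 8*(-10))) = 117*(136 + (-1 + 80)) = 117*(136 + 79) = 117*215 = 25155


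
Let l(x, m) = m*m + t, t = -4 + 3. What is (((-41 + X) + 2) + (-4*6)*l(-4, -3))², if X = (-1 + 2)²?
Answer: 52900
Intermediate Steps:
t = -1
l(x, m) = -1 + m² (l(x, m) = m*m - 1 = m² - 1 = -1 + m²)
X = 1 (X = 1² = 1)
(((-41 + X) + 2) + (-4*6)*l(-4, -3))² = (((-41 + 1) + 2) + (-4*6)*(-1 + (-3)²))² = ((-40 + 2) - 24*(-1 + 9))² = (-38 - 24*8)² = (-38 - 192)² = (-230)² = 52900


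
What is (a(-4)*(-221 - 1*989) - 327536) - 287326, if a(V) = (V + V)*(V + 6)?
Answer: -595502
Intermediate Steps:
a(V) = 2*V*(6 + V) (a(V) = (2*V)*(6 + V) = 2*V*(6 + V))
(a(-4)*(-221 - 1*989) - 327536) - 287326 = ((2*(-4)*(6 - 4))*(-221 - 1*989) - 327536) - 287326 = ((2*(-4)*2)*(-221 - 989) - 327536) - 287326 = (-16*(-1210) - 327536) - 287326 = (19360 - 327536) - 287326 = -308176 - 287326 = -595502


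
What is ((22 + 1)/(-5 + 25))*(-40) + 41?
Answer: -5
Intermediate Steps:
((22 + 1)/(-5 + 25))*(-40) + 41 = (23/20)*(-40) + 41 = -46 + 41 = -5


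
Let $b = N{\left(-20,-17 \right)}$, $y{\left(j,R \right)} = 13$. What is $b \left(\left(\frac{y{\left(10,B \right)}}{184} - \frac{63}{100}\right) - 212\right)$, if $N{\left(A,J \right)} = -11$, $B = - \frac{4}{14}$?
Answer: $\frac{10755503}{4600} \approx 2338.2$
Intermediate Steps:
$B = - \frac{2}{7}$ ($B = \left(-4\right) \frac{1}{14} = - \frac{2}{7} \approx -0.28571$)
$b = -11$
$b \left(\left(\frac{y{\left(10,B \right)}}{184} - \frac{63}{100}\right) - 212\right) = - 11 \left(\left(\frac{13}{184} - \frac{63}{100}\right) - 212\right) = - 11 \left(- \frac{2573}{4600} - 212\right) = \left(-11\right) \left(- \frac{977773}{4600}\right) = \frac{10755503}{4600}$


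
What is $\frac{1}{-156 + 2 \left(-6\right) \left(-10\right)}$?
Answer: $- \frac{1}{36} \approx -0.027778$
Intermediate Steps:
$\frac{1}{-156 + 2 \left(-6\right) \left(-10\right)} = \frac{1}{-156 - -120} = \frac{1}{-156 + 120} = \frac{1}{-36} = - \frac{1}{36}$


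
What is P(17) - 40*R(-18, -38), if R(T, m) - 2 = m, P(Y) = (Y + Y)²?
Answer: 2596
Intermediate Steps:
P(Y) = 4*Y² (P(Y) = (2*Y)² = 4*Y²)
R(T, m) = 2 + m
P(17) - 40*R(-18, -38) = 4*17² - 40*(2 - 38) = 4*289 - 40*(-36) = 1156 + 1440 = 2596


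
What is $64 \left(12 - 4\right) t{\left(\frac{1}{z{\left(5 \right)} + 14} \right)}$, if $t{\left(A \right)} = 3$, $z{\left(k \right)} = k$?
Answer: $1536$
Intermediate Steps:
$64 \left(12 - 4\right) t{\left(\frac{1}{z{\left(5 \right)} + 14} \right)} = 64 \left(12 - 4\right) 3 = 64 \cdot 8 \cdot 3 = 512 \cdot 3 = 1536$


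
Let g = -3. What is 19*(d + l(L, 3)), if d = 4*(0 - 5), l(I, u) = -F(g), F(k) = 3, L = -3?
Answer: -437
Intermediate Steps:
l(I, u) = -3 (l(I, u) = -1*3 = -3)
d = -20 (d = 4*(-5) = -20)
19*(d + l(L, 3)) = 19*(-20 - 3) = 19*(-23) = -437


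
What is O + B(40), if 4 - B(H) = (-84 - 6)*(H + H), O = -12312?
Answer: -5108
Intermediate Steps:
B(H) = 4 + 180*H (B(H) = 4 - (-84 - 6)*(H + H) = 4 - (-90)*2*H = 4 - (-180)*H = 4 + 180*H)
O + B(40) = -12312 + (4 + 180*40) = -12312 + (4 + 7200) = -12312 + 7204 = -5108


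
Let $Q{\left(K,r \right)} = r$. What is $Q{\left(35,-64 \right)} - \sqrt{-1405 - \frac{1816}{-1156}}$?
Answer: $-64 - \frac{i \sqrt{405591}}{17} \approx -64.0 - 37.462 i$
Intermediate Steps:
$Q{\left(35,-64 \right)} - \sqrt{-1405 - \frac{1816}{-1156}} = -64 - \sqrt{-1405 - \frac{1816}{-1156}} = -64 - \sqrt{-1405 - - \frac{454}{289}} = -64 - \sqrt{-1405 + \frac{454}{289}} = -64 - \sqrt{- \frac{405591}{289}} = -64 - \frac{i \sqrt{405591}}{17}$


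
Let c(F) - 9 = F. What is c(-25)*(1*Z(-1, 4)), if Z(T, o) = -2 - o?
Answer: 96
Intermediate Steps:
c(F) = 9 + F
c(-25)*(1*Z(-1, 4)) = (9 - 25)*(1*(-2 - 1*4)) = -16*(-2 - 4) = -16*(-6) = 96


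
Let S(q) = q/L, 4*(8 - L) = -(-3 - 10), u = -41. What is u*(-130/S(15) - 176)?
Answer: 53423/6 ≈ 8903.8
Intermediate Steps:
L = 19/4 (L = 8 - (-1)*(-3 - 10)/4 = 8 - (-1)*(-13)/4 = 8 - ¼*13 = 8 - 13/4 = 19/4 ≈ 4.7500)
S(q) = 4*q/19 (S(q) = q/(19/4) = q*(4/19) = 4*q/19)
u*(-130/S(15) - 176) = -41*(-130/((4/19)*15) - 176) = -41*(-130/60/19 - 176) = -41*(-130*19/60 - 176) = -41*(-247/6 - 176) = -41*(-1303/6) = 53423/6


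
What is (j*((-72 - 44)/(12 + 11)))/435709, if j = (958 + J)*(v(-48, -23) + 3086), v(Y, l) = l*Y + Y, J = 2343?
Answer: -1586038072/10021307 ≈ -158.27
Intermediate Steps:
v(Y, l) = Y + Y*l (v(Y, l) = Y*l + Y = Y + Y*l)
j = 13672742 (j = (958 + 2343)*(-48*(1 - 23) + 3086) = 3301*(-48*(-22) + 3086) = 3301*(1056 + 3086) = 3301*4142 = 13672742)
(j*((-72 - 44)/(12 + 11)))/435709 = (13672742*((-72 - 44)/(12 + 11)))/435709 = (13672742*(-116/23))*(1/435709) = -1586038072/23*1/435709 = -1586038072/10021307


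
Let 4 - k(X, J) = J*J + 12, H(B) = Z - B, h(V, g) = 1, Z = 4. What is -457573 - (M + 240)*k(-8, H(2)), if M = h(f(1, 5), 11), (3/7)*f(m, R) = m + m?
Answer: -454681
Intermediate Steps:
f(m, R) = 14*m/3 (f(m, R) = 7*(m + m)/3 = 7*(2*m)/3 = 14*m/3)
H(B) = 4 - B
k(X, J) = -8 - J² (k(X, J) = 4 - (J*J + 12) = 4 - (J² + 12) = 4 - (12 + J²) = 4 + (-12 - J²) = -8 - J²)
M = 1
-457573 - (M + 240)*k(-8, H(2)) = -457573 - (1 + 240)*(-8 - (4 - 1*2)²) = -457573 - 241*(-8 - (4 - 2)²) = -457573 - 241*(-8 - 1*2²) = -457573 - 241*(-8 - 1*4) = -457573 - 241*(-8 - 4) = -457573 - 241*(-12) = -457573 - 1*(-2892) = -457573 + 2892 = -454681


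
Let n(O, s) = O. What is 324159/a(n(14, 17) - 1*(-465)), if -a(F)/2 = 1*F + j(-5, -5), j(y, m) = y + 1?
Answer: -17061/50 ≈ -341.22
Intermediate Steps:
j(y, m) = 1 + y
a(F) = 8 - 2*F (a(F) = -2*(1*F + (1 - 5)) = -2*(F - 4) = -2*(-4 + F) = 8 - 2*F)
324159/a(n(14, 17) - 1*(-465)) = 324159/(8 - 2*(14 - 1*(-465))) = 324159/(8 - 2*(14 + 465)) = 324159/(8 - 2*479) = 324159/(8 - 958) = 324159/(-950) = 324159*(-1/950) = -17061/50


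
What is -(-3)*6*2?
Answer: 36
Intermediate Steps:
-(-3)*6*2 = -1*(-18)*2 = 18*2 = 36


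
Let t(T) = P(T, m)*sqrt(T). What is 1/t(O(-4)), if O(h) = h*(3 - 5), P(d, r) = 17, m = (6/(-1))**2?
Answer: sqrt(2)/68 ≈ 0.020797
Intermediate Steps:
m = 36 (m = (6*(-1))**2 = (-6)**2 = 36)
O(h) = -2*h (O(h) = h*(-2) = -2*h)
t(T) = 17*sqrt(T)
1/t(O(-4)) = 1/(17*sqrt(-2*(-4))) = 1/(17*sqrt(8)) = 1/(17*(2*sqrt(2))) = 1/(34*sqrt(2)) = sqrt(2)/68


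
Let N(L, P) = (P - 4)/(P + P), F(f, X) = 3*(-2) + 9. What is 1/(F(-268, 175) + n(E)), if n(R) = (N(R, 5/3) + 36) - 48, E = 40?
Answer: -10/97 ≈ -0.10309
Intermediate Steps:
F(f, X) = 3 (F(f, X) = -6 + 9 = 3)
N(L, P) = (-4 + P)/(2*P) (N(L, P) = (-4 + P)/((2*P)) = (-4 + P)*(1/(2*P)) = (-4 + P)/(2*P))
n(R) = -127/10 (n(R) = ((-4 + 5/3)/(2*((5/3))) + 36) - 48 = ((-4 + 5*(1/3))/(2*((5*(1/3)))) + 36) - 48 = ((-4 + 5/3)/(2*(5/3)) + 36) - 48 = ((1/2)*(3/5)*(-7/3) + 36) - 48 = (-7/10 + 36) - 48 = 353/10 - 48 = -127/10)
1/(F(-268, 175) + n(E)) = 1/(3 - 127/10) = 1/(-97/10) = -10/97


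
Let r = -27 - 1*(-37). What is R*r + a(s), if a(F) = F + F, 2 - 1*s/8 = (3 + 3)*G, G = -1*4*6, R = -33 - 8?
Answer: 1926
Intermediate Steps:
R = -41
G = -24 (G = -4*6 = -24)
s = 1168 (s = 16 - 8*(3 + 3)*(-24) = 16 - 48*(-24) = 16 - 8*(-144) = 16 + 1152 = 1168)
a(F) = 2*F
r = 10 (r = -27 + 37 = 10)
R*r + a(s) = -41*10 + 2*1168 = -410 + 2336 = 1926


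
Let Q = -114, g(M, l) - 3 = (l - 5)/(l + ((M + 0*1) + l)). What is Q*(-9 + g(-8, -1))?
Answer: 3078/5 ≈ 615.60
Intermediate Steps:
g(M, l) = 3 + (-5 + l)/(M + 2*l) (g(M, l) = 3 + (l - 5)/(l + ((M + 0*1) + l)) = 3 + (-5 + l)/(l + ((M + 0) + l)) = 3 + (-5 + l)/(l + (M + l)) = 3 + (-5 + l)/(M + 2*l))
Q*(-9 + g(-8, -1)) = -114*(-9 + (-5 + 3*(-8) + 7*(-1))/(-8 + 2*(-1))) = -114*(-9 + (-5 - 24 - 7)/(-8 - 2)) = -114*(-9 - 36/(-10)) = -114*(-9 - ⅒*(-36)) = -114*(-9 + 18/5) = -114*(-27/5) = 3078/5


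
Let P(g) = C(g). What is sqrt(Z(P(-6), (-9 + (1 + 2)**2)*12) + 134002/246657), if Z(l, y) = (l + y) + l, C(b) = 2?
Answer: 7*sqrt(5641045590)/246657 ≈ 2.1315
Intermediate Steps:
P(g) = 2
Z(l, y) = y + 2*l
sqrt(Z(P(-6), (-9 + (1 + 2)**2)*12) + 134002/246657) = sqrt(((-9 + (1 + 2)**2)*12 + 2*2) + 134002/246657) = sqrt(((-9 + 3**2)*12 + 4) + 134002*(1/246657)) = sqrt(((-9 + 9)*12 + 4) + 134002/246657) = sqrt((0*12 + 4) + 134002/246657) = sqrt((0 + 4) + 134002/246657) = sqrt(4 + 134002/246657) = sqrt(1120630/246657) = 7*sqrt(5641045590)/246657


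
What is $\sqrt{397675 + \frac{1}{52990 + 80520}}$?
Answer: $\frac{\sqrt{41943935508290}}{10270} \approx 630.62$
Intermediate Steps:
$\sqrt{397675 + \frac{1}{52990 + 80520}} = \sqrt{397675 + \frac{1}{133510}} = \sqrt{\frac{53093589251}{133510}} = \frac{\sqrt{41943935508290}}{10270}$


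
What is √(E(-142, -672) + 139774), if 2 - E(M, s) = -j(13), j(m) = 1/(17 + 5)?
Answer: √67651606/22 ≈ 373.87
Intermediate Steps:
j(m) = 1/22
E(M, s) = 45/22 (E(M, s) = 2 - (-1)/22 = 2 - 1*(-1/22) = 2 + 1/22 = 45/22)
√(E(-142, -672) + 139774) = √(45/22 + 139774) = √(3075073/22) = √67651606/22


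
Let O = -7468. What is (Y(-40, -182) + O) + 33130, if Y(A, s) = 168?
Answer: 25830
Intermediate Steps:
(Y(-40, -182) + O) + 33130 = (168 - 7468) + 33130 = -7300 + 33130 = 25830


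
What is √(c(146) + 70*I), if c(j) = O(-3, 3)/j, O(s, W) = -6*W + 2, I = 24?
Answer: 2*√2238034/73 ≈ 40.986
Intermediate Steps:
O(s, W) = 2 - 6*W
c(j) = -16/j (c(j) = (2 - 6*3)/j = (2 - 18)/j = -16/j)
√(c(146) + 70*I) = √(-16/146 + 70*24) = √(-16*1/146 + 1680) = √(-8/73 + 1680) = √(122632/73) = 2*√2238034/73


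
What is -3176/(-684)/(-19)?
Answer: -794/3249 ≈ -0.24438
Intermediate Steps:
-3176/(-684)/(-19) = -3176*(-1/684)*(-1/19) = (794/171)*(-1/19) = -794/3249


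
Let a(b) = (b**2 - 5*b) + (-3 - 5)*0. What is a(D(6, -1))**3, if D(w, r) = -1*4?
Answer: 46656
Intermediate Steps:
D(w, r) = -4
a(b) = b**2 - 5*b (a(b) = (b**2 - 5*b) - 8*0 = (b**2 - 5*b) + 0 = b**2 - 5*b)
a(D(6, -1))**3 = (-4*(-5 - 4))**3 = (-4*(-9))**3 = 36**3 = 46656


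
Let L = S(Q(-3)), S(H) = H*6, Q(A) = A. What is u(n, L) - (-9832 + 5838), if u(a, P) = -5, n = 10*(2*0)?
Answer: 3989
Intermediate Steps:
S(H) = 6*H
L = -18 (L = 6*(-3) = -18)
n = 0 (n = 10*0 = 0)
u(n, L) - (-9832 + 5838) = -5 - (-9832 + 5838) = -5 - 1*(-3994) = -5 + 3994 = 3989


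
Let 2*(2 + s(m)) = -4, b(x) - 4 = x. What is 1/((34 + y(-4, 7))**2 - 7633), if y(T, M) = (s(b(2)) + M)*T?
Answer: -1/7149 ≈ -0.00013988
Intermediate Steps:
b(x) = 4 + x
s(m) = -4 (s(m) = -2 + (1/2)*(-4) = -2 - 2 = -4)
y(T, M) = T*(-4 + M) (y(T, M) = (-4 + M)*T = T*(-4 + M))
1/((34 + y(-4, 7))**2 - 7633) = 1/((34 - 4*(-4 + 7))**2 - 7633) = 1/((34 - 4*3)**2 - 7633) = 1/((34 - 12)**2 - 7633) = 1/(22**2 - 7633) = 1/(484 - 7633) = 1/(-7149) = -1/7149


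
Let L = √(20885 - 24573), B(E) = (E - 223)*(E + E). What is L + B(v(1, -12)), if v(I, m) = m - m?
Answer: 2*I*√922 ≈ 60.729*I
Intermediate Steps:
v(I, m) = 0
B(E) = 2*E*(-223 + E) (B(E) = (-223 + E)*(2*E) = 2*E*(-223 + E))
L = 2*I*√922 (L = √(-3688) = 2*I*√922 ≈ 60.729*I)
L + B(v(1, -12)) = 2*I*√922 + 2*0*(-223 + 0) = 2*I*√922 + 2*0*(-223) = 2*I*√922 + 0 = 2*I*√922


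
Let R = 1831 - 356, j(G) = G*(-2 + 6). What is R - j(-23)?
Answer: 1567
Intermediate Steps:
j(G) = 4*G (j(G) = G*4 = 4*G)
R = 1475
R - j(-23) = 1475 - 4*(-23) = 1475 - 1*(-92) = 1475 + 92 = 1567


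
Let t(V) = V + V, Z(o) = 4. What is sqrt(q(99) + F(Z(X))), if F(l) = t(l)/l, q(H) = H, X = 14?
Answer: sqrt(101) ≈ 10.050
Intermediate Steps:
t(V) = 2*V
F(l) = 2 (F(l) = (2*l)/l = 2)
sqrt(q(99) + F(Z(X))) = sqrt(99 + 2) = sqrt(101)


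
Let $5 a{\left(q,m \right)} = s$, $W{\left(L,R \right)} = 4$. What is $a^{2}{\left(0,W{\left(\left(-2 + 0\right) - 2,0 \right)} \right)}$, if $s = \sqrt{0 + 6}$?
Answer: $\frac{6}{25} \approx 0.24$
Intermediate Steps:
$s = \sqrt{6} \approx 2.4495$
$a{\left(q,m \right)} = \frac{\sqrt{6}}{5}$
$a^{2}{\left(0,W{\left(\left(-2 + 0\right) - 2,0 \right)} \right)} = \left(\frac{\sqrt{6}}{5}\right)^{2} = \frac{6}{25}$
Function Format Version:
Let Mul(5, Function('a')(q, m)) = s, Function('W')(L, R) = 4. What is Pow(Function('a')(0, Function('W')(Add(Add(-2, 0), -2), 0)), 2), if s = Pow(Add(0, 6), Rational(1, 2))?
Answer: Rational(6, 25) ≈ 0.24000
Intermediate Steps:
s = Pow(6, Rational(1, 2)) ≈ 2.4495
Function('a')(q, m) = Mul(Rational(1, 5), Pow(6, Rational(1, 2)))
Pow(Function('a')(0, Function('W')(Add(Add(-2, 0), -2), 0)), 2) = Pow(Mul(Rational(1, 5), Pow(6, Rational(1, 2))), 2) = Rational(6, 25)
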